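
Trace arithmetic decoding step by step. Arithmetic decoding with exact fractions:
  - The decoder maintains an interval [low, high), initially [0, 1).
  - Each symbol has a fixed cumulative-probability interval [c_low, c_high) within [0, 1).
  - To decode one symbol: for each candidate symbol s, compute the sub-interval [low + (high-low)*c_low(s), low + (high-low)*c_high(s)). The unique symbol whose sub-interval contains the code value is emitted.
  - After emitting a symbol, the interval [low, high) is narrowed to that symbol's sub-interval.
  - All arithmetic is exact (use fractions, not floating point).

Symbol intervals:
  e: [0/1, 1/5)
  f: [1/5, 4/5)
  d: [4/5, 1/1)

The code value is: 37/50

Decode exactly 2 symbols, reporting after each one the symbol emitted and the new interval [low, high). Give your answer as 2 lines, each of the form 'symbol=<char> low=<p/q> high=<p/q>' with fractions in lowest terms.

Step 1: interval [0/1, 1/1), width = 1/1 - 0/1 = 1/1
  'e': [0/1 + 1/1*0/1, 0/1 + 1/1*1/5) = [0/1, 1/5)
  'f': [0/1 + 1/1*1/5, 0/1 + 1/1*4/5) = [1/5, 4/5) <- contains code 37/50
  'd': [0/1 + 1/1*4/5, 0/1 + 1/1*1/1) = [4/5, 1/1)
  emit 'f', narrow to [1/5, 4/5)
Step 2: interval [1/5, 4/5), width = 4/5 - 1/5 = 3/5
  'e': [1/5 + 3/5*0/1, 1/5 + 3/5*1/5) = [1/5, 8/25)
  'f': [1/5 + 3/5*1/5, 1/5 + 3/5*4/5) = [8/25, 17/25)
  'd': [1/5 + 3/5*4/5, 1/5 + 3/5*1/1) = [17/25, 4/5) <- contains code 37/50
  emit 'd', narrow to [17/25, 4/5)

Answer: symbol=f low=1/5 high=4/5
symbol=d low=17/25 high=4/5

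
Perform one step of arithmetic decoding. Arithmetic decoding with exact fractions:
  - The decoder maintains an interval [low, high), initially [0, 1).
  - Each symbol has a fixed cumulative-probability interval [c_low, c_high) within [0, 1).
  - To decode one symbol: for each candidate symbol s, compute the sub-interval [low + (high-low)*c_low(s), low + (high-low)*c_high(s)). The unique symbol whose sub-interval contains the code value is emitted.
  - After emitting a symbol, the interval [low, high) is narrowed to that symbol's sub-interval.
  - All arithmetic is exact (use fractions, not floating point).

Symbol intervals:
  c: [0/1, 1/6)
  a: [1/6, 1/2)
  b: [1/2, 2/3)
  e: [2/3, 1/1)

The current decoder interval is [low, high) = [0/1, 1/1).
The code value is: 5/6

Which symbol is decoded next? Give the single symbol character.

Interval width = high − low = 1/1 − 0/1 = 1/1
Scaled code = (code − low) / width = (5/6 − 0/1) / 1/1 = 5/6
  c: [0/1, 1/6) 
  a: [1/6, 1/2) 
  b: [1/2, 2/3) 
  e: [2/3, 1/1) ← scaled code falls here ✓

Answer: e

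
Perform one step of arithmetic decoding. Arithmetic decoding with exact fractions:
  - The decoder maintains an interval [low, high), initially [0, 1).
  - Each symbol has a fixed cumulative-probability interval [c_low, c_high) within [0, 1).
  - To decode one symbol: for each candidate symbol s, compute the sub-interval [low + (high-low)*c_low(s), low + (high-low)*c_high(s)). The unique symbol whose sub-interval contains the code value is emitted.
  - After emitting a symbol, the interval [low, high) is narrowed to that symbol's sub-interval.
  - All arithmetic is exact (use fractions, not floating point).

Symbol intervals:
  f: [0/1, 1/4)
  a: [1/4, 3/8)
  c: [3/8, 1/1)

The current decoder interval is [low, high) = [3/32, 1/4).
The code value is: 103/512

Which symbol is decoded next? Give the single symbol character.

Interval width = high − low = 1/4 − 3/32 = 5/32
Scaled code = (code − low) / width = (103/512 − 3/32) / 5/32 = 11/16
  f: [0/1, 1/4) 
  a: [1/4, 3/8) 
  c: [3/8, 1/1) ← scaled code falls here ✓

Answer: c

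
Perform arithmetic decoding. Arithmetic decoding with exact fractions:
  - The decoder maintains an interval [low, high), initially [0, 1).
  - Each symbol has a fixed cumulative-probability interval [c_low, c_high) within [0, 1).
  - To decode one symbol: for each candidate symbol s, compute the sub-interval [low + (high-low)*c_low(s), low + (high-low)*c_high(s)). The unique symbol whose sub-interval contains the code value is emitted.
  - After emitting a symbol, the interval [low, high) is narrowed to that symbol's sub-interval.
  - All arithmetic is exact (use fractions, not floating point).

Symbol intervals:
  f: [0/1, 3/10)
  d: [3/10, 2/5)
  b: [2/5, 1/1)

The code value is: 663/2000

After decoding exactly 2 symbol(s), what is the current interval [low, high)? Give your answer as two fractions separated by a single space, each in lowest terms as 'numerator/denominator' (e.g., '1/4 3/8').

Step 1: interval [0/1, 1/1), width = 1/1 - 0/1 = 1/1
  'f': [0/1 + 1/1*0/1, 0/1 + 1/1*3/10) = [0/1, 3/10)
  'd': [0/1 + 1/1*3/10, 0/1 + 1/1*2/5) = [3/10, 2/5) <- contains code 663/2000
  'b': [0/1 + 1/1*2/5, 0/1 + 1/1*1/1) = [2/5, 1/1)
  emit 'd', narrow to [3/10, 2/5)
Step 2: interval [3/10, 2/5), width = 2/5 - 3/10 = 1/10
  'f': [3/10 + 1/10*0/1, 3/10 + 1/10*3/10) = [3/10, 33/100)
  'd': [3/10 + 1/10*3/10, 3/10 + 1/10*2/5) = [33/100, 17/50) <- contains code 663/2000
  'b': [3/10 + 1/10*2/5, 3/10 + 1/10*1/1) = [17/50, 2/5)
  emit 'd', narrow to [33/100, 17/50)

Answer: 33/100 17/50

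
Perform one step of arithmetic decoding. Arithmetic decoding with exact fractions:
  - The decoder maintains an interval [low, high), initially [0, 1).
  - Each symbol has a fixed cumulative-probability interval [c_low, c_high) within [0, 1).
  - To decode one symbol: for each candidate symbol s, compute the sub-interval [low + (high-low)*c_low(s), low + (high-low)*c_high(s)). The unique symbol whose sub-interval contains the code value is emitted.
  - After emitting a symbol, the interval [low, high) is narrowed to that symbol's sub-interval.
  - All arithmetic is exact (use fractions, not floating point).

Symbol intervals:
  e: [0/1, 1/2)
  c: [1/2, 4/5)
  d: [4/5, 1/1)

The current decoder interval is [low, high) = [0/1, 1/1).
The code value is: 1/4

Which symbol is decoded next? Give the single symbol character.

Interval width = high − low = 1/1 − 0/1 = 1/1
Scaled code = (code − low) / width = (1/4 − 0/1) / 1/1 = 1/4
  e: [0/1, 1/2) ← scaled code falls here ✓
  c: [1/2, 4/5) 
  d: [4/5, 1/1) 

Answer: e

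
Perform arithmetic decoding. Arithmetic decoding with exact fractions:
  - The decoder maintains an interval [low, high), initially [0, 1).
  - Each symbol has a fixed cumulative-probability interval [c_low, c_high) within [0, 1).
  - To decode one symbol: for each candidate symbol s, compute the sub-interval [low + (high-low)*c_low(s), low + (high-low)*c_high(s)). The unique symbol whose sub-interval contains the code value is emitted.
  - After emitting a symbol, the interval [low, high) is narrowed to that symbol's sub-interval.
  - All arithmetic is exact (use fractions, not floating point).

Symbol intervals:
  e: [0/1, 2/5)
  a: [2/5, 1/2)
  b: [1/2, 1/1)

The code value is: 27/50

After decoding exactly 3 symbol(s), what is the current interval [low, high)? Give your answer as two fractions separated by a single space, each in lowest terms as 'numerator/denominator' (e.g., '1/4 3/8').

Step 1: interval [0/1, 1/1), width = 1/1 - 0/1 = 1/1
  'e': [0/1 + 1/1*0/1, 0/1 + 1/1*2/5) = [0/1, 2/5)
  'a': [0/1 + 1/1*2/5, 0/1 + 1/1*1/2) = [2/5, 1/2)
  'b': [0/1 + 1/1*1/2, 0/1 + 1/1*1/1) = [1/2, 1/1) <- contains code 27/50
  emit 'b', narrow to [1/2, 1/1)
Step 2: interval [1/2, 1/1), width = 1/1 - 1/2 = 1/2
  'e': [1/2 + 1/2*0/1, 1/2 + 1/2*2/5) = [1/2, 7/10) <- contains code 27/50
  'a': [1/2 + 1/2*2/5, 1/2 + 1/2*1/2) = [7/10, 3/4)
  'b': [1/2 + 1/2*1/2, 1/2 + 1/2*1/1) = [3/4, 1/1)
  emit 'e', narrow to [1/2, 7/10)
Step 3: interval [1/2, 7/10), width = 7/10 - 1/2 = 1/5
  'e': [1/2 + 1/5*0/1, 1/2 + 1/5*2/5) = [1/2, 29/50) <- contains code 27/50
  'a': [1/2 + 1/5*2/5, 1/2 + 1/5*1/2) = [29/50, 3/5)
  'b': [1/2 + 1/5*1/2, 1/2 + 1/5*1/1) = [3/5, 7/10)
  emit 'e', narrow to [1/2, 29/50)

Answer: 1/2 29/50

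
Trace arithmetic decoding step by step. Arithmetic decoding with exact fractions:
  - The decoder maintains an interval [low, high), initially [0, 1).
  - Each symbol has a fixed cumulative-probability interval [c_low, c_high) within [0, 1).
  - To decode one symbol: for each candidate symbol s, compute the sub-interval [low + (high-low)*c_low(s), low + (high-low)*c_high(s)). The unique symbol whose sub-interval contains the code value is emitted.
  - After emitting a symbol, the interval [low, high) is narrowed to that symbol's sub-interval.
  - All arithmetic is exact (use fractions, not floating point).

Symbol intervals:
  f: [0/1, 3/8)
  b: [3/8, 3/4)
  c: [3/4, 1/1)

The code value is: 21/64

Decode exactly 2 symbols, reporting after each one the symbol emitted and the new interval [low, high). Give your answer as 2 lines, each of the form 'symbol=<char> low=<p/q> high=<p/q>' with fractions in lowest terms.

Answer: symbol=f low=0/1 high=3/8
symbol=c low=9/32 high=3/8

Derivation:
Step 1: interval [0/1, 1/1), width = 1/1 - 0/1 = 1/1
  'f': [0/1 + 1/1*0/1, 0/1 + 1/1*3/8) = [0/1, 3/8) <- contains code 21/64
  'b': [0/1 + 1/1*3/8, 0/1 + 1/1*3/4) = [3/8, 3/4)
  'c': [0/1 + 1/1*3/4, 0/1 + 1/1*1/1) = [3/4, 1/1)
  emit 'f', narrow to [0/1, 3/8)
Step 2: interval [0/1, 3/8), width = 3/8 - 0/1 = 3/8
  'f': [0/1 + 3/8*0/1, 0/1 + 3/8*3/8) = [0/1, 9/64)
  'b': [0/1 + 3/8*3/8, 0/1 + 3/8*3/4) = [9/64, 9/32)
  'c': [0/1 + 3/8*3/4, 0/1 + 3/8*1/1) = [9/32, 3/8) <- contains code 21/64
  emit 'c', narrow to [9/32, 3/8)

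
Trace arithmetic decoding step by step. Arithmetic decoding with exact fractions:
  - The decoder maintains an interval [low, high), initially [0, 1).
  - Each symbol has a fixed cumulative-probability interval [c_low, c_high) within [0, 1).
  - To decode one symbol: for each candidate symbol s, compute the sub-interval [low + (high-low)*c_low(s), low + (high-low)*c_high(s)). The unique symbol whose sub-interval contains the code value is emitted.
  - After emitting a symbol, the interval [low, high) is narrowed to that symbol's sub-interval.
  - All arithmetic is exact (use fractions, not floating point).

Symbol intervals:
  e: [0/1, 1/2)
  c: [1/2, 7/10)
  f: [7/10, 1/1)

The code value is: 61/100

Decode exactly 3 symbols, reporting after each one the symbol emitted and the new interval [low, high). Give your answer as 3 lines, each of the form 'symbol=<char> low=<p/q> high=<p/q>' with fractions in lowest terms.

Answer: symbol=c low=1/2 high=7/10
symbol=c low=3/5 high=16/25
symbol=e low=3/5 high=31/50

Derivation:
Step 1: interval [0/1, 1/1), width = 1/1 - 0/1 = 1/1
  'e': [0/1 + 1/1*0/1, 0/1 + 1/1*1/2) = [0/1, 1/2)
  'c': [0/1 + 1/1*1/2, 0/1 + 1/1*7/10) = [1/2, 7/10) <- contains code 61/100
  'f': [0/1 + 1/1*7/10, 0/1 + 1/1*1/1) = [7/10, 1/1)
  emit 'c', narrow to [1/2, 7/10)
Step 2: interval [1/2, 7/10), width = 7/10 - 1/2 = 1/5
  'e': [1/2 + 1/5*0/1, 1/2 + 1/5*1/2) = [1/2, 3/5)
  'c': [1/2 + 1/5*1/2, 1/2 + 1/5*7/10) = [3/5, 16/25) <- contains code 61/100
  'f': [1/2 + 1/5*7/10, 1/2 + 1/5*1/1) = [16/25, 7/10)
  emit 'c', narrow to [3/5, 16/25)
Step 3: interval [3/5, 16/25), width = 16/25 - 3/5 = 1/25
  'e': [3/5 + 1/25*0/1, 3/5 + 1/25*1/2) = [3/5, 31/50) <- contains code 61/100
  'c': [3/5 + 1/25*1/2, 3/5 + 1/25*7/10) = [31/50, 157/250)
  'f': [3/5 + 1/25*7/10, 3/5 + 1/25*1/1) = [157/250, 16/25)
  emit 'e', narrow to [3/5, 31/50)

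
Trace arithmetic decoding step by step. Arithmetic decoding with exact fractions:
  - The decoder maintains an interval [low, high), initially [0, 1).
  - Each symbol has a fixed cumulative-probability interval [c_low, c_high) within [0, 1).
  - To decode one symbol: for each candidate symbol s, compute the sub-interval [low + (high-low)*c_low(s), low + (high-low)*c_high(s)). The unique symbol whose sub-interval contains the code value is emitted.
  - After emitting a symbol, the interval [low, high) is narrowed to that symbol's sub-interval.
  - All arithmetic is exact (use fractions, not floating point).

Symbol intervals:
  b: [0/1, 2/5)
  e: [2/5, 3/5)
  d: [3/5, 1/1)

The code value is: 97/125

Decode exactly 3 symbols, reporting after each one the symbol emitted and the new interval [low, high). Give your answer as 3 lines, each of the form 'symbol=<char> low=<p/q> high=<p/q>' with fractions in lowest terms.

Step 1: interval [0/1, 1/1), width = 1/1 - 0/1 = 1/1
  'b': [0/1 + 1/1*0/1, 0/1 + 1/1*2/5) = [0/1, 2/5)
  'e': [0/1 + 1/1*2/5, 0/1 + 1/1*3/5) = [2/5, 3/5)
  'd': [0/1 + 1/1*3/5, 0/1 + 1/1*1/1) = [3/5, 1/1) <- contains code 97/125
  emit 'd', narrow to [3/5, 1/1)
Step 2: interval [3/5, 1/1), width = 1/1 - 3/5 = 2/5
  'b': [3/5 + 2/5*0/1, 3/5 + 2/5*2/5) = [3/5, 19/25)
  'e': [3/5 + 2/5*2/5, 3/5 + 2/5*3/5) = [19/25, 21/25) <- contains code 97/125
  'd': [3/5 + 2/5*3/5, 3/5 + 2/5*1/1) = [21/25, 1/1)
  emit 'e', narrow to [19/25, 21/25)
Step 3: interval [19/25, 21/25), width = 21/25 - 19/25 = 2/25
  'b': [19/25 + 2/25*0/1, 19/25 + 2/25*2/5) = [19/25, 99/125) <- contains code 97/125
  'e': [19/25 + 2/25*2/5, 19/25 + 2/25*3/5) = [99/125, 101/125)
  'd': [19/25 + 2/25*3/5, 19/25 + 2/25*1/1) = [101/125, 21/25)
  emit 'b', narrow to [19/25, 99/125)

Answer: symbol=d low=3/5 high=1/1
symbol=e low=19/25 high=21/25
symbol=b low=19/25 high=99/125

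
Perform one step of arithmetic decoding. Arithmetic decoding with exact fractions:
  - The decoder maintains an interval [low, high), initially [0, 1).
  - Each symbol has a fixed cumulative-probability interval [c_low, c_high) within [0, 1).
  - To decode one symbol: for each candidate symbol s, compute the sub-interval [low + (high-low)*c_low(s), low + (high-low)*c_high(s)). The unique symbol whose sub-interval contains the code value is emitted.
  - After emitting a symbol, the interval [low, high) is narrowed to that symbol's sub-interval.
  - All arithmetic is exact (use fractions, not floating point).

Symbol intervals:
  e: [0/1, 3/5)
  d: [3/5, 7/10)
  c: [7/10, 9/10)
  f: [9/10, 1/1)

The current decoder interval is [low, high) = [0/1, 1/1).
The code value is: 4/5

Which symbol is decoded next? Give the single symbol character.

Interval width = high − low = 1/1 − 0/1 = 1/1
Scaled code = (code − low) / width = (4/5 − 0/1) / 1/1 = 4/5
  e: [0/1, 3/5) 
  d: [3/5, 7/10) 
  c: [7/10, 9/10) ← scaled code falls here ✓
  f: [9/10, 1/1) 

Answer: c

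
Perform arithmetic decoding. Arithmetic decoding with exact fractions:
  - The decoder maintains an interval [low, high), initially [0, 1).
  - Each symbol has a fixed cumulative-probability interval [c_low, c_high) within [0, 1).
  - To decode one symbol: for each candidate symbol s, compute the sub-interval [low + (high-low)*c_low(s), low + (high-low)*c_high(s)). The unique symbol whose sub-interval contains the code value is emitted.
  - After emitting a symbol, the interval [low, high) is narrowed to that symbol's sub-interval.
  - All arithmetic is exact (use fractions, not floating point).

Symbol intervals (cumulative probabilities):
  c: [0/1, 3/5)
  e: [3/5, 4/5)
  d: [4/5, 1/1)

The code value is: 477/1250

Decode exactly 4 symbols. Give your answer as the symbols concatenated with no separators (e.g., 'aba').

Answer: cecc

Derivation:
Step 1: interval [0/1, 1/1), width = 1/1 - 0/1 = 1/1
  'c': [0/1 + 1/1*0/1, 0/1 + 1/1*3/5) = [0/1, 3/5) <- contains code 477/1250
  'e': [0/1 + 1/1*3/5, 0/1 + 1/1*4/5) = [3/5, 4/5)
  'd': [0/1 + 1/1*4/5, 0/1 + 1/1*1/1) = [4/5, 1/1)
  emit 'c', narrow to [0/1, 3/5)
Step 2: interval [0/1, 3/5), width = 3/5 - 0/1 = 3/5
  'c': [0/1 + 3/5*0/1, 0/1 + 3/5*3/5) = [0/1, 9/25)
  'e': [0/1 + 3/5*3/5, 0/1 + 3/5*4/5) = [9/25, 12/25) <- contains code 477/1250
  'd': [0/1 + 3/5*4/5, 0/1 + 3/5*1/1) = [12/25, 3/5)
  emit 'e', narrow to [9/25, 12/25)
Step 3: interval [9/25, 12/25), width = 12/25 - 9/25 = 3/25
  'c': [9/25 + 3/25*0/1, 9/25 + 3/25*3/5) = [9/25, 54/125) <- contains code 477/1250
  'e': [9/25 + 3/25*3/5, 9/25 + 3/25*4/5) = [54/125, 57/125)
  'd': [9/25 + 3/25*4/5, 9/25 + 3/25*1/1) = [57/125, 12/25)
  emit 'c', narrow to [9/25, 54/125)
Step 4: interval [9/25, 54/125), width = 54/125 - 9/25 = 9/125
  'c': [9/25 + 9/125*0/1, 9/25 + 9/125*3/5) = [9/25, 252/625) <- contains code 477/1250
  'e': [9/25 + 9/125*3/5, 9/25 + 9/125*4/5) = [252/625, 261/625)
  'd': [9/25 + 9/125*4/5, 9/25 + 9/125*1/1) = [261/625, 54/125)
  emit 'c', narrow to [9/25, 252/625)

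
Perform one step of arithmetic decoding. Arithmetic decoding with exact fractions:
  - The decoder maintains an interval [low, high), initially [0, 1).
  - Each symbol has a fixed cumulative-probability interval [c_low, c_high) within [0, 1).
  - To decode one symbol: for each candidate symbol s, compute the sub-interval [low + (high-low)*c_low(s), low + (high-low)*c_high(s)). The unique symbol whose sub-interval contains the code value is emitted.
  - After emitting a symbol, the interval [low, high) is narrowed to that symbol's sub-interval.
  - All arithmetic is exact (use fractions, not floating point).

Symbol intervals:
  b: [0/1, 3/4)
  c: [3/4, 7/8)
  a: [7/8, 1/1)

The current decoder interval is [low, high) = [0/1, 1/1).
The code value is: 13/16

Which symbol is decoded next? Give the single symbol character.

Answer: c

Derivation:
Interval width = high − low = 1/1 − 0/1 = 1/1
Scaled code = (code − low) / width = (13/16 − 0/1) / 1/1 = 13/16
  b: [0/1, 3/4) 
  c: [3/4, 7/8) ← scaled code falls here ✓
  a: [7/8, 1/1) 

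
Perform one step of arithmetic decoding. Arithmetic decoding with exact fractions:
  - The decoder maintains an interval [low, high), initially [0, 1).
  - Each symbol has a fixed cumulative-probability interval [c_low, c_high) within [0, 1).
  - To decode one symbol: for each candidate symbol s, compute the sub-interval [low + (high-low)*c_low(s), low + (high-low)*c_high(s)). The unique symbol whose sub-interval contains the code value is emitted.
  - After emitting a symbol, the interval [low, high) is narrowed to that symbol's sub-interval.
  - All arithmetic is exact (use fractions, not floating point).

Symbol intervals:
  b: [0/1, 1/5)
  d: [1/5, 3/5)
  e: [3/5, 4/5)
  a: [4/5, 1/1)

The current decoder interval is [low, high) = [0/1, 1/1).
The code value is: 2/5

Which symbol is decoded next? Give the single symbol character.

Interval width = high − low = 1/1 − 0/1 = 1/1
Scaled code = (code − low) / width = (2/5 − 0/1) / 1/1 = 2/5
  b: [0/1, 1/5) 
  d: [1/5, 3/5) ← scaled code falls here ✓
  e: [3/5, 4/5) 
  a: [4/5, 1/1) 

Answer: d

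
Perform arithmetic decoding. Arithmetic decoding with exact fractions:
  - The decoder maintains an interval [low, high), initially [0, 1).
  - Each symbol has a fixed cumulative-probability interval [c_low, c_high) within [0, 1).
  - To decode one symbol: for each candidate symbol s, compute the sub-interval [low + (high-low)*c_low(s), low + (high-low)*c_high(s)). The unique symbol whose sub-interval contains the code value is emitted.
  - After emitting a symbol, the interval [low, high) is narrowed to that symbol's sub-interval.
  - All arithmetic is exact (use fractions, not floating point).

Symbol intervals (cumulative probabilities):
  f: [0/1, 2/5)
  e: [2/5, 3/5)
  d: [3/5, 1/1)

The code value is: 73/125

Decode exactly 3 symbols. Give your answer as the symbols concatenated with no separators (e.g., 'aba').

Step 1: interval [0/1, 1/1), width = 1/1 - 0/1 = 1/1
  'f': [0/1 + 1/1*0/1, 0/1 + 1/1*2/5) = [0/1, 2/5)
  'e': [0/1 + 1/1*2/5, 0/1 + 1/1*3/5) = [2/5, 3/5) <- contains code 73/125
  'd': [0/1 + 1/1*3/5, 0/1 + 1/1*1/1) = [3/5, 1/1)
  emit 'e', narrow to [2/5, 3/5)
Step 2: interval [2/5, 3/5), width = 3/5 - 2/5 = 1/5
  'f': [2/5 + 1/5*0/1, 2/5 + 1/5*2/5) = [2/5, 12/25)
  'e': [2/5 + 1/5*2/5, 2/5 + 1/5*3/5) = [12/25, 13/25)
  'd': [2/5 + 1/5*3/5, 2/5 + 1/5*1/1) = [13/25, 3/5) <- contains code 73/125
  emit 'd', narrow to [13/25, 3/5)
Step 3: interval [13/25, 3/5), width = 3/5 - 13/25 = 2/25
  'f': [13/25 + 2/25*0/1, 13/25 + 2/25*2/5) = [13/25, 69/125)
  'e': [13/25 + 2/25*2/5, 13/25 + 2/25*3/5) = [69/125, 71/125)
  'd': [13/25 + 2/25*3/5, 13/25 + 2/25*1/1) = [71/125, 3/5) <- contains code 73/125
  emit 'd', narrow to [71/125, 3/5)

Answer: edd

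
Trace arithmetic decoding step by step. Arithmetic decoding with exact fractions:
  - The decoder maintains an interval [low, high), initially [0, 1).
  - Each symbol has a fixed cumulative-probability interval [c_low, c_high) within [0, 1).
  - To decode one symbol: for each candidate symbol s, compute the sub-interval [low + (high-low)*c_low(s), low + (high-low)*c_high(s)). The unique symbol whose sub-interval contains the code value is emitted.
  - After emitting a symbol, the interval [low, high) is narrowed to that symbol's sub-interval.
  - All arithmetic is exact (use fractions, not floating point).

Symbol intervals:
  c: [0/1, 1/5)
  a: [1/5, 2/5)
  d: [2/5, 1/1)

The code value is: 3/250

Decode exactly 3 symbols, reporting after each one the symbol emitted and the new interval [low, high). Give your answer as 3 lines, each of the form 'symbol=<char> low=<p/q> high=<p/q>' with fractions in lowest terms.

Step 1: interval [0/1, 1/1), width = 1/1 - 0/1 = 1/1
  'c': [0/1 + 1/1*0/1, 0/1 + 1/1*1/5) = [0/1, 1/5) <- contains code 3/250
  'a': [0/1 + 1/1*1/5, 0/1 + 1/1*2/5) = [1/5, 2/5)
  'd': [0/1 + 1/1*2/5, 0/1 + 1/1*1/1) = [2/5, 1/1)
  emit 'c', narrow to [0/1, 1/5)
Step 2: interval [0/1, 1/5), width = 1/5 - 0/1 = 1/5
  'c': [0/1 + 1/5*0/1, 0/1 + 1/5*1/5) = [0/1, 1/25) <- contains code 3/250
  'a': [0/1 + 1/5*1/5, 0/1 + 1/5*2/5) = [1/25, 2/25)
  'd': [0/1 + 1/5*2/5, 0/1 + 1/5*1/1) = [2/25, 1/5)
  emit 'c', narrow to [0/1, 1/25)
Step 3: interval [0/1, 1/25), width = 1/25 - 0/1 = 1/25
  'c': [0/1 + 1/25*0/1, 0/1 + 1/25*1/5) = [0/1, 1/125)
  'a': [0/1 + 1/25*1/5, 0/1 + 1/25*2/5) = [1/125, 2/125) <- contains code 3/250
  'd': [0/1 + 1/25*2/5, 0/1 + 1/25*1/1) = [2/125, 1/25)
  emit 'a', narrow to [1/125, 2/125)

Answer: symbol=c low=0/1 high=1/5
symbol=c low=0/1 high=1/25
symbol=a low=1/125 high=2/125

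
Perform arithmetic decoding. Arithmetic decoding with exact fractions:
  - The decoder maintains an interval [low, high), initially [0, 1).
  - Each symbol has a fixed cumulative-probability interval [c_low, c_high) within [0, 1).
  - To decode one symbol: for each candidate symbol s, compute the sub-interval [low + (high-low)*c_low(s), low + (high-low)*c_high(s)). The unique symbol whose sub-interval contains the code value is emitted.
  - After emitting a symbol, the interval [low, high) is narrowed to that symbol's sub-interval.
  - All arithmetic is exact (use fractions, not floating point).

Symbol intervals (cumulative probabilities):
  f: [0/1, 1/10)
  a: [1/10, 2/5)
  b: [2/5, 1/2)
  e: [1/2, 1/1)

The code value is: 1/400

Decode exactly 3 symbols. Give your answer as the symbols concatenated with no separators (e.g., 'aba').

Answer: ffa

Derivation:
Step 1: interval [0/1, 1/1), width = 1/1 - 0/1 = 1/1
  'f': [0/1 + 1/1*0/1, 0/1 + 1/1*1/10) = [0/1, 1/10) <- contains code 1/400
  'a': [0/1 + 1/1*1/10, 0/1 + 1/1*2/5) = [1/10, 2/5)
  'b': [0/1 + 1/1*2/5, 0/1 + 1/1*1/2) = [2/5, 1/2)
  'e': [0/1 + 1/1*1/2, 0/1 + 1/1*1/1) = [1/2, 1/1)
  emit 'f', narrow to [0/1, 1/10)
Step 2: interval [0/1, 1/10), width = 1/10 - 0/1 = 1/10
  'f': [0/1 + 1/10*0/1, 0/1 + 1/10*1/10) = [0/1, 1/100) <- contains code 1/400
  'a': [0/1 + 1/10*1/10, 0/1 + 1/10*2/5) = [1/100, 1/25)
  'b': [0/1 + 1/10*2/5, 0/1 + 1/10*1/2) = [1/25, 1/20)
  'e': [0/1 + 1/10*1/2, 0/1 + 1/10*1/1) = [1/20, 1/10)
  emit 'f', narrow to [0/1, 1/100)
Step 3: interval [0/1, 1/100), width = 1/100 - 0/1 = 1/100
  'f': [0/1 + 1/100*0/1, 0/1 + 1/100*1/10) = [0/1, 1/1000)
  'a': [0/1 + 1/100*1/10, 0/1 + 1/100*2/5) = [1/1000, 1/250) <- contains code 1/400
  'b': [0/1 + 1/100*2/5, 0/1 + 1/100*1/2) = [1/250, 1/200)
  'e': [0/1 + 1/100*1/2, 0/1 + 1/100*1/1) = [1/200, 1/100)
  emit 'a', narrow to [1/1000, 1/250)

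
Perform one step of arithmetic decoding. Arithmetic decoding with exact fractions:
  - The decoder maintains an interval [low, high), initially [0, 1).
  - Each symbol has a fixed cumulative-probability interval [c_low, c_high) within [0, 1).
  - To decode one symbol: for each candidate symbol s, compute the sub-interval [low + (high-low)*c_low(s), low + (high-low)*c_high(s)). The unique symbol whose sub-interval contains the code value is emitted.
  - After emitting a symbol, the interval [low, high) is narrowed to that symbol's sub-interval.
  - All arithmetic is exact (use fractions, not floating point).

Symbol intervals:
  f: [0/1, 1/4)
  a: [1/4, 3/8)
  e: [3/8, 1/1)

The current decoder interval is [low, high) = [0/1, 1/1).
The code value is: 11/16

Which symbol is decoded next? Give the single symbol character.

Interval width = high − low = 1/1 − 0/1 = 1/1
Scaled code = (code − low) / width = (11/16 − 0/1) / 1/1 = 11/16
  f: [0/1, 1/4) 
  a: [1/4, 3/8) 
  e: [3/8, 1/1) ← scaled code falls here ✓

Answer: e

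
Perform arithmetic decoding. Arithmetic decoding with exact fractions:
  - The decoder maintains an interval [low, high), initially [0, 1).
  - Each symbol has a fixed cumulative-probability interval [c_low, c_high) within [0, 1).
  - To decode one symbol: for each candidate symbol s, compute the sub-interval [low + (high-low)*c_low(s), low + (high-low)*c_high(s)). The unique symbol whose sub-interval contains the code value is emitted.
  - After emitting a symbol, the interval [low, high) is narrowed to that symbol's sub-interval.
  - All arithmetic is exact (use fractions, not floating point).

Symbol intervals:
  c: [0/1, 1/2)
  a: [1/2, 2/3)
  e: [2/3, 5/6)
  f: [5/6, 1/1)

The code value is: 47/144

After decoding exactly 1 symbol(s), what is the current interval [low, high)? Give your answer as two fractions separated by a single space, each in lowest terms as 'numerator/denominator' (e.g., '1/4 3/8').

Answer: 0/1 1/2

Derivation:
Step 1: interval [0/1, 1/1), width = 1/1 - 0/1 = 1/1
  'c': [0/1 + 1/1*0/1, 0/1 + 1/1*1/2) = [0/1, 1/2) <- contains code 47/144
  'a': [0/1 + 1/1*1/2, 0/1 + 1/1*2/3) = [1/2, 2/3)
  'e': [0/1 + 1/1*2/3, 0/1 + 1/1*5/6) = [2/3, 5/6)
  'f': [0/1 + 1/1*5/6, 0/1 + 1/1*1/1) = [5/6, 1/1)
  emit 'c', narrow to [0/1, 1/2)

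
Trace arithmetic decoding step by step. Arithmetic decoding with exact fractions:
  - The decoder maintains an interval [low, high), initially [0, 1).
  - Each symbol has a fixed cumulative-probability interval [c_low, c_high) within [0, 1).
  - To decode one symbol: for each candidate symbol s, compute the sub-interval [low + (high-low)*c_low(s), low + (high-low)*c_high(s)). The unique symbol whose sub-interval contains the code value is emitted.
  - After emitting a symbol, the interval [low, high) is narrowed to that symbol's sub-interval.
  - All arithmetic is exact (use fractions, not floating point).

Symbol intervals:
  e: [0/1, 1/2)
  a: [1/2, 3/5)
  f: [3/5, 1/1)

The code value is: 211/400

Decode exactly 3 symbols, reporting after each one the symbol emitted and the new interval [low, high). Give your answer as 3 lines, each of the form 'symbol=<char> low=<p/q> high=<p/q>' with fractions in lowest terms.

Answer: symbol=a low=1/2 high=3/5
symbol=e low=1/2 high=11/20
symbol=a low=21/40 high=53/100

Derivation:
Step 1: interval [0/1, 1/1), width = 1/1 - 0/1 = 1/1
  'e': [0/1 + 1/1*0/1, 0/1 + 1/1*1/2) = [0/1, 1/2)
  'a': [0/1 + 1/1*1/2, 0/1 + 1/1*3/5) = [1/2, 3/5) <- contains code 211/400
  'f': [0/1 + 1/1*3/5, 0/1 + 1/1*1/1) = [3/5, 1/1)
  emit 'a', narrow to [1/2, 3/5)
Step 2: interval [1/2, 3/5), width = 3/5 - 1/2 = 1/10
  'e': [1/2 + 1/10*0/1, 1/2 + 1/10*1/2) = [1/2, 11/20) <- contains code 211/400
  'a': [1/2 + 1/10*1/2, 1/2 + 1/10*3/5) = [11/20, 14/25)
  'f': [1/2 + 1/10*3/5, 1/2 + 1/10*1/1) = [14/25, 3/5)
  emit 'e', narrow to [1/2, 11/20)
Step 3: interval [1/2, 11/20), width = 11/20 - 1/2 = 1/20
  'e': [1/2 + 1/20*0/1, 1/2 + 1/20*1/2) = [1/2, 21/40)
  'a': [1/2 + 1/20*1/2, 1/2 + 1/20*3/5) = [21/40, 53/100) <- contains code 211/400
  'f': [1/2 + 1/20*3/5, 1/2 + 1/20*1/1) = [53/100, 11/20)
  emit 'a', narrow to [21/40, 53/100)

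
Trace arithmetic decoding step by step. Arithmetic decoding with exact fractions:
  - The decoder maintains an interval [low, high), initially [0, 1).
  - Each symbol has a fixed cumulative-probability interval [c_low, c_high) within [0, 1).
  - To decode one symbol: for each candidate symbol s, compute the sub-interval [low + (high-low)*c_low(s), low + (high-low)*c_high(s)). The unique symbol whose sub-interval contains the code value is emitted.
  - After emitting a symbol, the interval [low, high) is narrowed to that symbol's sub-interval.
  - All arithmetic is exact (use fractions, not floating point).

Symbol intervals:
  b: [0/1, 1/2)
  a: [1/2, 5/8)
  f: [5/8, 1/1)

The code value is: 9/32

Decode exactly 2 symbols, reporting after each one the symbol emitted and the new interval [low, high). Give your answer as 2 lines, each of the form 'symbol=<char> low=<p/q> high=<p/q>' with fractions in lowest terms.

Step 1: interval [0/1, 1/1), width = 1/1 - 0/1 = 1/1
  'b': [0/1 + 1/1*0/1, 0/1 + 1/1*1/2) = [0/1, 1/2) <- contains code 9/32
  'a': [0/1 + 1/1*1/2, 0/1 + 1/1*5/8) = [1/2, 5/8)
  'f': [0/1 + 1/1*5/8, 0/1 + 1/1*1/1) = [5/8, 1/1)
  emit 'b', narrow to [0/1, 1/2)
Step 2: interval [0/1, 1/2), width = 1/2 - 0/1 = 1/2
  'b': [0/1 + 1/2*0/1, 0/1 + 1/2*1/2) = [0/1, 1/4)
  'a': [0/1 + 1/2*1/2, 0/1 + 1/2*5/8) = [1/4, 5/16) <- contains code 9/32
  'f': [0/1 + 1/2*5/8, 0/1 + 1/2*1/1) = [5/16, 1/2)
  emit 'a', narrow to [1/4, 5/16)

Answer: symbol=b low=0/1 high=1/2
symbol=a low=1/4 high=5/16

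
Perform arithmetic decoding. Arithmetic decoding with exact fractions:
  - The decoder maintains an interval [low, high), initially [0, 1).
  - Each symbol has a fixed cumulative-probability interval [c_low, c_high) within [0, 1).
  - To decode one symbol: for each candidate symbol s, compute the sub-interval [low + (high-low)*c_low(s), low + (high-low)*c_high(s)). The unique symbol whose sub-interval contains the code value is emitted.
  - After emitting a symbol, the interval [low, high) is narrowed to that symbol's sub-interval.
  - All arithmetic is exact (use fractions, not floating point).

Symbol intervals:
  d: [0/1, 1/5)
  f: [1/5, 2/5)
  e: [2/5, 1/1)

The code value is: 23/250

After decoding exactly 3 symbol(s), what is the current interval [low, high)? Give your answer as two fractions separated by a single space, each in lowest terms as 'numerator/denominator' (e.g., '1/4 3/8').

Step 1: interval [0/1, 1/1), width = 1/1 - 0/1 = 1/1
  'd': [0/1 + 1/1*0/1, 0/1 + 1/1*1/5) = [0/1, 1/5) <- contains code 23/250
  'f': [0/1 + 1/1*1/5, 0/1 + 1/1*2/5) = [1/5, 2/5)
  'e': [0/1 + 1/1*2/5, 0/1 + 1/1*1/1) = [2/5, 1/1)
  emit 'd', narrow to [0/1, 1/5)
Step 2: interval [0/1, 1/5), width = 1/5 - 0/1 = 1/5
  'd': [0/1 + 1/5*0/1, 0/1 + 1/5*1/5) = [0/1, 1/25)
  'f': [0/1 + 1/5*1/5, 0/1 + 1/5*2/5) = [1/25, 2/25)
  'e': [0/1 + 1/5*2/5, 0/1 + 1/5*1/1) = [2/25, 1/5) <- contains code 23/250
  emit 'e', narrow to [2/25, 1/5)
Step 3: interval [2/25, 1/5), width = 1/5 - 2/25 = 3/25
  'd': [2/25 + 3/25*0/1, 2/25 + 3/25*1/5) = [2/25, 13/125) <- contains code 23/250
  'f': [2/25 + 3/25*1/5, 2/25 + 3/25*2/5) = [13/125, 16/125)
  'e': [2/25 + 3/25*2/5, 2/25 + 3/25*1/1) = [16/125, 1/5)
  emit 'd', narrow to [2/25, 13/125)

Answer: 2/25 13/125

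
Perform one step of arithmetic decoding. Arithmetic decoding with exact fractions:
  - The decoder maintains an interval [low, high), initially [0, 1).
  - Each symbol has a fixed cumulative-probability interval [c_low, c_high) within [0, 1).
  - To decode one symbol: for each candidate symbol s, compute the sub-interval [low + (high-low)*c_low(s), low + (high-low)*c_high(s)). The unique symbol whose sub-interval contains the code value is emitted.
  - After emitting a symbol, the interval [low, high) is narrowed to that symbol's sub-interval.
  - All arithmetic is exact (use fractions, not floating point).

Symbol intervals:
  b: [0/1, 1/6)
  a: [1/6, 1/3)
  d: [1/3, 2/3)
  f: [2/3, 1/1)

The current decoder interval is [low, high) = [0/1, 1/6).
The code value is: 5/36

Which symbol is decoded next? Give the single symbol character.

Answer: f

Derivation:
Interval width = high − low = 1/6 − 0/1 = 1/6
Scaled code = (code − low) / width = (5/36 − 0/1) / 1/6 = 5/6
  b: [0/1, 1/6) 
  a: [1/6, 1/3) 
  d: [1/3, 2/3) 
  f: [2/3, 1/1) ← scaled code falls here ✓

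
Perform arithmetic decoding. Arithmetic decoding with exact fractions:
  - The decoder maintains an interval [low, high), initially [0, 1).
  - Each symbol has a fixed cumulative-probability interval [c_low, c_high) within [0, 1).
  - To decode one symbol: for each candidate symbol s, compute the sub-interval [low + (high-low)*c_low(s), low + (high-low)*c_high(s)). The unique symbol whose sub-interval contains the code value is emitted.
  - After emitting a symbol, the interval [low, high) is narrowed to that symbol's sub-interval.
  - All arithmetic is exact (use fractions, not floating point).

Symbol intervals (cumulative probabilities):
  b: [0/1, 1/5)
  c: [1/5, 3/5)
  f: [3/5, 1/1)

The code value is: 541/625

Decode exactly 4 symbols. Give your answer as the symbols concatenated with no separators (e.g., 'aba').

Answer: ffbf

Derivation:
Step 1: interval [0/1, 1/1), width = 1/1 - 0/1 = 1/1
  'b': [0/1 + 1/1*0/1, 0/1 + 1/1*1/5) = [0/1, 1/5)
  'c': [0/1 + 1/1*1/5, 0/1 + 1/1*3/5) = [1/5, 3/5)
  'f': [0/1 + 1/1*3/5, 0/1 + 1/1*1/1) = [3/5, 1/1) <- contains code 541/625
  emit 'f', narrow to [3/5, 1/1)
Step 2: interval [3/5, 1/1), width = 1/1 - 3/5 = 2/5
  'b': [3/5 + 2/5*0/1, 3/5 + 2/5*1/5) = [3/5, 17/25)
  'c': [3/5 + 2/5*1/5, 3/5 + 2/5*3/5) = [17/25, 21/25)
  'f': [3/5 + 2/5*3/5, 3/5 + 2/5*1/1) = [21/25, 1/1) <- contains code 541/625
  emit 'f', narrow to [21/25, 1/1)
Step 3: interval [21/25, 1/1), width = 1/1 - 21/25 = 4/25
  'b': [21/25 + 4/25*0/1, 21/25 + 4/25*1/5) = [21/25, 109/125) <- contains code 541/625
  'c': [21/25 + 4/25*1/5, 21/25 + 4/25*3/5) = [109/125, 117/125)
  'f': [21/25 + 4/25*3/5, 21/25 + 4/25*1/1) = [117/125, 1/1)
  emit 'b', narrow to [21/25, 109/125)
Step 4: interval [21/25, 109/125), width = 109/125 - 21/25 = 4/125
  'b': [21/25 + 4/125*0/1, 21/25 + 4/125*1/5) = [21/25, 529/625)
  'c': [21/25 + 4/125*1/5, 21/25 + 4/125*3/5) = [529/625, 537/625)
  'f': [21/25 + 4/125*3/5, 21/25 + 4/125*1/1) = [537/625, 109/125) <- contains code 541/625
  emit 'f', narrow to [537/625, 109/125)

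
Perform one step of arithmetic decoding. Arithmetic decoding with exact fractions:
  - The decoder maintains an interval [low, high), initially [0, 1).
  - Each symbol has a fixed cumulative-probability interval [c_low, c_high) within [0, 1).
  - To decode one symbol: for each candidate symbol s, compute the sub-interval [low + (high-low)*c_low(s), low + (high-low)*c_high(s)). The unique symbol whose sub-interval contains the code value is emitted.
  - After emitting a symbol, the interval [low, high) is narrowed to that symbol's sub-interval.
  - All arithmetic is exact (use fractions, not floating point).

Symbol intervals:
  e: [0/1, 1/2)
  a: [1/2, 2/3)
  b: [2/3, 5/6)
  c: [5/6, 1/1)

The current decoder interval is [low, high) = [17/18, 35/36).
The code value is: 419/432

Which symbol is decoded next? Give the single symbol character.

Answer: c

Derivation:
Interval width = high − low = 35/36 − 17/18 = 1/36
Scaled code = (code − low) / width = (419/432 − 17/18) / 1/36 = 11/12
  e: [0/1, 1/2) 
  a: [1/2, 2/3) 
  b: [2/3, 5/6) 
  c: [5/6, 1/1) ← scaled code falls here ✓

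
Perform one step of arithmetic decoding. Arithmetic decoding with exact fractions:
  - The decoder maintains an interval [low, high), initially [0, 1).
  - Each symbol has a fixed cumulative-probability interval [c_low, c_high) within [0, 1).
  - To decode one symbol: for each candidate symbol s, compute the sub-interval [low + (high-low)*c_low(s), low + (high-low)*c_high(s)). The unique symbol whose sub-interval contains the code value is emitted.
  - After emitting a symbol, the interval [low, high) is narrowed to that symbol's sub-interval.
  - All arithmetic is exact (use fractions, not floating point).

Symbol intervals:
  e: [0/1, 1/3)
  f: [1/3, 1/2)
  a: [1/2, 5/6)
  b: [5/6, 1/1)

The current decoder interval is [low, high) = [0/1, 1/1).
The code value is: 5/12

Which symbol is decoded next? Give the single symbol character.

Answer: f

Derivation:
Interval width = high − low = 1/1 − 0/1 = 1/1
Scaled code = (code − low) / width = (5/12 − 0/1) / 1/1 = 5/12
  e: [0/1, 1/3) 
  f: [1/3, 1/2) ← scaled code falls here ✓
  a: [1/2, 5/6) 
  b: [5/6, 1/1) 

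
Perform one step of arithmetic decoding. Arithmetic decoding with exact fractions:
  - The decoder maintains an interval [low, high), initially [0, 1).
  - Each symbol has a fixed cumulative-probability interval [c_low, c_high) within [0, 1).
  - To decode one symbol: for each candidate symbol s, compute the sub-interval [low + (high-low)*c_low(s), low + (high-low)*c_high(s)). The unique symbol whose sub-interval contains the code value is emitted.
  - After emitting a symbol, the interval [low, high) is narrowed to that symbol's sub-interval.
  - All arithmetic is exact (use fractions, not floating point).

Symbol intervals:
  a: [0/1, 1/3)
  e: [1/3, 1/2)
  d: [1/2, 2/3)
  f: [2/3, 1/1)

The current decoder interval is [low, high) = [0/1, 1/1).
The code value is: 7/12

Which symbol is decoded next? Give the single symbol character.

Interval width = high − low = 1/1 − 0/1 = 1/1
Scaled code = (code − low) / width = (7/12 − 0/1) / 1/1 = 7/12
  a: [0/1, 1/3) 
  e: [1/3, 1/2) 
  d: [1/2, 2/3) ← scaled code falls here ✓
  f: [2/3, 1/1) 

Answer: d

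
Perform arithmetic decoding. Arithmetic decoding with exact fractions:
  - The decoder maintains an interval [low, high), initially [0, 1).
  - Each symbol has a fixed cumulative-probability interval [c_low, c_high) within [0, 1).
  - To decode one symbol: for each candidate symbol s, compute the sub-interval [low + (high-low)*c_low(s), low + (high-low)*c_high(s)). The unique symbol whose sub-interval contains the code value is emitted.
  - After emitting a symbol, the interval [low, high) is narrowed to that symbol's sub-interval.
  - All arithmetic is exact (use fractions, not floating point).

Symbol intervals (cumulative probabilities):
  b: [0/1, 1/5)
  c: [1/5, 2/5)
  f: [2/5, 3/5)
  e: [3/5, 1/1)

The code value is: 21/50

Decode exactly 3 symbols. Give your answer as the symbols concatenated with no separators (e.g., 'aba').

Step 1: interval [0/1, 1/1), width = 1/1 - 0/1 = 1/1
  'b': [0/1 + 1/1*0/1, 0/1 + 1/1*1/5) = [0/1, 1/5)
  'c': [0/1 + 1/1*1/5, 0/1 + 1/1*2/5) = [1/5, 2/5)
  'f': [0/1 + 1/1*2/5, 0/1 + 1/1*3/5) = [2/5, 3/5) <- contains code 21/50
  'e': [0/1 + 1/1*3/5, 0/1 + 1/1*1/1) = [3/5, 1/1)
  emit 'f', narrow to [2/5, 3/5)
Step 2: interval [2/5, 3/5), width = 3/5 - 2/5 = 1/5
  'b': [2/5 + 1/5*0/1, 2/5 + 1/5*1/5) = [2/5, 11/25) <- contains code 21/50
  'c': [2/5 + 1/5*1/5, 2/5 + 1/5*2/5) = [11/25, 12/25)
  'f': [2/5 + 1/5*2/5, 2/5 + 1/5*3/5) = [12/25, 13/25)
  'e': [2/5 + 1/5*3/5, 2/5 + 1/5*1/1) = [13/25, 3/5)
  emit 'b', narrow to [2/5, 11/25)
Step 3: interval [2/5, 11/25), width = 11/25 - 2/5 = 1/25
  'b': [2/5 + 1/25*0/1, 2/5 + 1/25*1/5) = [2/5, 51/125)
  'c': [2/5 + 1/25*1/5, 2/5 + 1/25*2/5) = [51/125, 52/125)
  'f': [2/5 + 1/25*2/5, 2/5 + 1/25*3/5) = [52/125, 53/125) <- contains code 21/50
  'e': [2/5 + 1/25*3/5, 2/5 + 1/25*1/1) = [53/125, 11/25)
  emit 'f', narrow to [52/125, 53/125)

Answer: fbf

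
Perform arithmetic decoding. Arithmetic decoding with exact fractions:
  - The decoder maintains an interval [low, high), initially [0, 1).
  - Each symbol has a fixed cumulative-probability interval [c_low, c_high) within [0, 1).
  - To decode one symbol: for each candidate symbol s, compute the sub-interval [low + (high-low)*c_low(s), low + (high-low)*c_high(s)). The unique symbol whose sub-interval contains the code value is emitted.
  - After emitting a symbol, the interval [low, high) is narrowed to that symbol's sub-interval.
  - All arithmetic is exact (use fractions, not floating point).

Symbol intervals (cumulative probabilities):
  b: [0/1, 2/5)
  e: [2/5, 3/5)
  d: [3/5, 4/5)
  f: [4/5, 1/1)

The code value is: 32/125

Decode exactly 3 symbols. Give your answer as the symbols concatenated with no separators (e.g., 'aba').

Step 1: interval [0/1, 1/1), width = 1/1 - 0/1 = 1/1
  'b': [0/1 + 1/1*0/1, 0/1 + 1/1*2/5) = [0/1, 2/5) <- contains code 32/125
  'e': [0/1 + 1/1*2/5, 0/1 + 1/1*3/5) = [2/5, 3/5)
  'd': [0/1 + 1/1*3/5, 0/1 + 1/1*4/5) = [3/5, 4/5)
  'f': [0/1 + 1/1*4/5, 0/1 + 1/1*1/1) = [4/5, 1/1)
  emit 'b', narrow to [0/1, 2/5)
Step 2: interval [0/1, 2/5), width = 2/5 - 0/1 = 2/5
  'b': [0/1 + 2/5*0/1, 0/1 + 2/5*2/5) = [0/1, 4/25)
  'e': [0/1 + 2/5*2/5, 0/1 + 2/5*3/5) = [4/25, 6/25)
  'd': [0/1 + 2/5*3/5, 0/1 + 2/5*4/5) = [6/25, 8/25) <- contains code 32/125
  'f': [0/1 + 2/5*4/5, 0/1 + 2/5*1/1) = [8/25, 2/5)
  emit 'd', narrow to [6/25, 8/25)
Step 3: interval [6/25, 8/25), width = 8/25 - 6/25 = 2/25
  'b': [6/25 + 2/25*0/1, 6/25 + 2/25*2/5) = [6/25, 34/125) <- contains code 32/125
  'e': [6/25 + 2/25*2/5, 6/25 + 2/25*3/5) = [34/125, 36/125)
  'd': [6/25 + 2/25*3/5, 6/25 + 2/25*4/5) = [36/125, 38/125)
  'f': [6/25 + 2/25*4/5, 6/25 + 2/25*1/1) = [38/125, 8/25)
  emit 'b', narrow to [6/25, 34/125)

Answer: bdb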